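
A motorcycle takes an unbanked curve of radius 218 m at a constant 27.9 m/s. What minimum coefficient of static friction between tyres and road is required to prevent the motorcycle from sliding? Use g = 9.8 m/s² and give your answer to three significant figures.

Friction provides the centripetal force: μ_s m g = m v²/r, so μ_s = v²/(g r) = (27.90)²/(9.8 × 218) = 778.4/2136 = 0.3644.

0.364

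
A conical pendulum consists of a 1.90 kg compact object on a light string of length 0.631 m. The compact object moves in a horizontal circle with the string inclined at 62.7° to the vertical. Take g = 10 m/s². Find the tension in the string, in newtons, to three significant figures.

Vertically the bob has no acceleration, so T cosθ = mg.
T = mg/cosθ = 1.90 × 10.0 / cos 62.7° = 19.00/0.4586 = 41.43 N.

41.4 N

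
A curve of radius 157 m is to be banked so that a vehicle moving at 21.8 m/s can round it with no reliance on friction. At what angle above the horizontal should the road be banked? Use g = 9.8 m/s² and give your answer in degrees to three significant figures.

17.2°

With no friction, the horizontal component of the normal force provides the centripetal force: N sinθ = mv²/r, while N cosθ = mg vertically.
Dividing: tanθ = v²/(r g) = (21.8)²/(157 × 9.8) = 475.2/1539 = 0.3089.
θ = arctan(0.3089) = 17.16°.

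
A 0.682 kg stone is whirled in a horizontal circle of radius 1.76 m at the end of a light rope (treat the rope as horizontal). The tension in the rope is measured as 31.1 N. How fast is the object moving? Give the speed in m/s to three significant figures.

8.96 m/s

T = m v²/r ⇒ v = √(T r / m) = √(31.1 × 1.76 / 0.682) = √80.26 = 8.959 m/s.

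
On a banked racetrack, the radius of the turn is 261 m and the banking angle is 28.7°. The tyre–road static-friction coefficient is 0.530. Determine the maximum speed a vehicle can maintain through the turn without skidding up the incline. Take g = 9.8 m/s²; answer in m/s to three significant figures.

62.3 m/s

At the maximum speed, friction acts down the slope at its limiting value f = μN. Radially (horizontal, toward centre): N sinθ + μN cosθ = mv²/r. Vertically: N cosθ − μN sinθ = mg.
Dividing: v² = r g (sinθ + μcosθ)/(cosθ − μsinθ).
sinθ + μcosθ = 0.4802 + 0.530×0.8771 = 0.9451; cosθ − μsinθ = 0.8771 − 0.530×0.4802 = 0.6226.
v² = 261 × 9.8 × 0.9451/0.6226 = 3883 m²/s², so v = 62.31 m/s.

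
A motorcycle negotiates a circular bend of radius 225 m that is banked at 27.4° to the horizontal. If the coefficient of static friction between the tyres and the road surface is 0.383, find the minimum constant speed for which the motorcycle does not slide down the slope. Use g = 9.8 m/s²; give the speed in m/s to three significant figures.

At the minimum speed, friction acts up the slope at its limiting value f = μN. Radially (horizontal, toward centre): N sinθ − μN cosθ = mv²/r. Vertically: N cosθ + μN sinθ = mg.
Dividing: v² = r g (sinθ − μcosθ)/(cosθ + μsinθ).
sinθ − μcosθ = 0.4602 − 0.383×0.8878 = 0.1202; cosθ + μsinθ = 0.8878 + 0.383×0.4602 = 1.064.
v² = 225 × 9.8 × 0.1202/1.064 = 249.0 m²/s², so v = 15.78 m/s.

15.8 m/s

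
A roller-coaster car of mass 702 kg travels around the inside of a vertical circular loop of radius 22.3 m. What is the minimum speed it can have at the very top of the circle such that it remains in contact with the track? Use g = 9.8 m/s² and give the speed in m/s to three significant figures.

14.8 m/s

At the top, both weight mg and N point toward the centre: N + mg = mv²/r.
At minimum speed N → 0, so mg = mv_min²/r ⇒ v_min = √(g r) = √(9.8 × 22.3) = 14.78 m/s.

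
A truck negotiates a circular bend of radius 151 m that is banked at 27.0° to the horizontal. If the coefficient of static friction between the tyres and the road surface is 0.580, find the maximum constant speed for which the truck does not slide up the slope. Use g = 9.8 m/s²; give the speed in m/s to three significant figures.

47.8 m/s

At the maximum speed, friction acts down the slope at its limiting value f = μN. Radially (horizontal, toward centre): N sinθ + μN cosθ = mv²/r. Vertically: N cosθ − μN sinθ = mg.
Dividing: v² = r g (sinθ + μcosθ)/(cosθ − μsinθ).
sinθ + μcosθ = 0.4540 + 0.580×0.8910 = 0.9708; cosθ − μsinθ = 0.8910 − 0.580×0.4540 = 0.6277.
v² = 151 × 9.8 × 0.9708/0.6277 = 2289 m²/s², so v = 47.84 m/s.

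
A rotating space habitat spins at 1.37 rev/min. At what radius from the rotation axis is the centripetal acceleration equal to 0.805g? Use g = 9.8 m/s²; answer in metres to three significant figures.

383 m

ω = 1.37 rev/min × 2π/60 = 0.1435 rad/s.
a_c = ω²r = 0.805g ⇒ r = 0.805 × 9.8 / (0.1435)² = 7.889/0.02058 = 383.3 m.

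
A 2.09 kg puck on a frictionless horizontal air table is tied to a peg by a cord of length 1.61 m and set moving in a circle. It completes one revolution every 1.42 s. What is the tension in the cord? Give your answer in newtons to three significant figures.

65.9 N

v = 2πr/T = 2π × 1.61/1.42 = 7.124 m/s.
The tension is the only horizontal force, so it supplies the full centripetal force: T = m v²/r = 2.09 × (7.124)²/1.61 = 2.09 × 50.75/1.61 = 65.88 N.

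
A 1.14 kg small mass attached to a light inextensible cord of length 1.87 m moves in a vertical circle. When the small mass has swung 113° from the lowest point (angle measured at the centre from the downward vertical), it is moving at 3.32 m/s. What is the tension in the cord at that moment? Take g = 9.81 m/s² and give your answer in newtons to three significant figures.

2.35 N

Take the radial direction toward the centre of the circle as positive. The component of the weight along the string toward the centre is −mg cos φ (φ measured from the bottom), so Newton's second law along the string gives T − mg cos φ = m v²/r.
cos 113° = -0.3907, so T = m(v²/r + g cos φ) = 1.14 × ((3.32)²/1.87 + 9.81 × -0.3907) = 1.14 × (5.894 + (-3.833)) = 1.14 × 2.061 = 2.350 N.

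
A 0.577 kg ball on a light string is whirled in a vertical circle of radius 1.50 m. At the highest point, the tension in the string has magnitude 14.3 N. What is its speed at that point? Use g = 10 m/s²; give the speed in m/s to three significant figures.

7.22 m/s

At the top, T + mg = mv²/r, so v = √(r(T/m + g)) = √(1.50 × (14.3/0.577 + 10.0)) = √(1.50 × 34.78) = √52.18 = 7.223 m/s.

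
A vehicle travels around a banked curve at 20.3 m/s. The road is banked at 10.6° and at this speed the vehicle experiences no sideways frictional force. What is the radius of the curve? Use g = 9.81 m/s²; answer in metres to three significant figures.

Frictionless banking: tanθ = v²/(rg), so r = v²/(g tanθ).
r = (20.3)²/(9.81 × tan 10.6°) = 412.1/(9.81 × 0.1871) = 412.1/1.836 = 224.5 m.

224 m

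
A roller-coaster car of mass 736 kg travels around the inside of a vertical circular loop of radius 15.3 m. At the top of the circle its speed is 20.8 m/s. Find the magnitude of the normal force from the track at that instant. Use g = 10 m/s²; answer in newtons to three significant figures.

13500 N

At the top, both N and the weight mg point inward (toward the centre), so N + mg = mv²/r.
N = m(v²/r − g) = 736 × ((20.8)²/15.3 − 10.0) = 736 × (28.28 − 10.0) = 736 × 18.28 = 13450 N.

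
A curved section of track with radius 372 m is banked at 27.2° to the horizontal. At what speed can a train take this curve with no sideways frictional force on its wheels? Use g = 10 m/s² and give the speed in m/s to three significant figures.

On a frictionless banked curve, N sinθ = mv²/r and N cosθ = mg, so tanθ = v²/(rg).
v = √(r g tanθ) = √(372 × 10.0 × tan 27.2°) = √(372 × 10.0 × 0.5139) = √1912 = 43.72 m/s.

43.7 m/s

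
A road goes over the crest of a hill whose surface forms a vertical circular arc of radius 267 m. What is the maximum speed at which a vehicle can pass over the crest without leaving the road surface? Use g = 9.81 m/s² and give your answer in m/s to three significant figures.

At the crest the centre of the circle is below the vehicle, so the net downward (centripetal) force is mg − N = mv²/r.
The vehicle leaves the road when N → 0, giving v_max = √(g r) = √(9.81 × 267) = 51.18 m/s.

51.2 m/s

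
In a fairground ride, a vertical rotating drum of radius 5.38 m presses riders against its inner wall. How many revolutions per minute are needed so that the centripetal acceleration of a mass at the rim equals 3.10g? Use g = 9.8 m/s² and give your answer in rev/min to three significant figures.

Require ω²r = 3.10g, so ω = √(3.10 × 9.8/5.38) = 2.376 rad/s.
In rev/min: ω × 60/(2π) = 2.376 × 60/(2π) = 22.69 rev/min.

22.7 rev/min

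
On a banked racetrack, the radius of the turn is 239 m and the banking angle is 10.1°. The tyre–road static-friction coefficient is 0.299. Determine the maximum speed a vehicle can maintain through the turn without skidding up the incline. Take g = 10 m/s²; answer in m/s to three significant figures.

At the maximum speed, friction acts down the slope at its limiting value f = μN. Radially (horizontal, toward centre): N sinθ + μN cosθ = mv²/r. Vertically: N cosθ − μN sinθ = mg.
Dividing: v² = r g (sinθ + μcosθ)/(cosθ − μsinθ).
sinθ + μcosθ = 0.1754 + 0.299×0.9845 = 0.4697; cosθ − μsinθ = 0.9845 − 0.299×0.1754 = 0.9321.
v² = 239 × 10.0 × 0.4697/0.9321 = 1204 m²/s², so v = 34.71 m/s.

34.7 m/s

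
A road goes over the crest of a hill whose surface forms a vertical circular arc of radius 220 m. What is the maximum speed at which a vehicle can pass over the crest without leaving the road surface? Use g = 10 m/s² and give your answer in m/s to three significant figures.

46.9 m/s

At the crest the centre of the circle is below the vehicle, so the net downward (centripetal) force is mg − N = mv²/r.
The vehicle leaves the road when N → 0, giving v_max = √(g r) = √(10.0 × 220) = 46.90 m/s.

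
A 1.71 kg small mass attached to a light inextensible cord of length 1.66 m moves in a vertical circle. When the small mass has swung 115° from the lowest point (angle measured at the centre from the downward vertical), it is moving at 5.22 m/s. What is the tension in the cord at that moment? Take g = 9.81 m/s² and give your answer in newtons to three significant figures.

Take the radial direction toward the centre of the circle as positive. The component of the weight along the string toward the centre is −mg cos φ (φ measured from the bottom), so Newton's second law along the string gives T − mg cos φ = m v²/r.
cos 115° = -0.4226, so T = m(v²/r + g cos φ) = 1.71 × ((5.22)²/1.66 + 9.81 × -0.4226) = 1.71 × (16.41 + (-4.146)) = 1.71 × 12.27 = 20.98 N.

21.0 N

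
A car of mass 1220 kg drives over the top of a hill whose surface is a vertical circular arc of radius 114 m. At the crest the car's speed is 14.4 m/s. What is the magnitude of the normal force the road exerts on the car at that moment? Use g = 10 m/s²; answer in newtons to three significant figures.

At the crest the centripetal acceleration points downward (toward the centre of the arc), so mg − N = mv²/r.
N = m(g − v²/r) = 1220 × (10.0 − (14.4)²/114) = 1220 × (10.0 − 1.819) = 1220 × 8.181 = 9981 N.

9980 N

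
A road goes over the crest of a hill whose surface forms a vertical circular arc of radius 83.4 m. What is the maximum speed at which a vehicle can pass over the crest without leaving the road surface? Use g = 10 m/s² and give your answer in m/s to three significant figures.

At the crest the centre of the circle is below the vehicle, so the net downward (centripetal) force is mg − N = mv²/r.
The vehicle leaves the road when N → 0, giving v_max = √(g r) = √(10.0 × 83.4) = 28.88 m/s.

28.9 m/s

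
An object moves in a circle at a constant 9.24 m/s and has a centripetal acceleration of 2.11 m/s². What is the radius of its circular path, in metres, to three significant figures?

40.5 m

a_c = v²/r ⇒ r = v²/a_c = (9.24)²/2.11 = 85.38/2.11 = 40.46 m.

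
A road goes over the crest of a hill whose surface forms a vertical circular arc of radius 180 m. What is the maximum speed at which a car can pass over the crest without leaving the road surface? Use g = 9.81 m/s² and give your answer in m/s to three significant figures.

42.0 m/s

At the crest the centre of the circle is below the car, so the net downward (centripetal) force is mg − N = mv²/r.
The car leaves the road when N → 0, giving v_max = √(g r) = √(9.81 × 180) = 42.02 m/s.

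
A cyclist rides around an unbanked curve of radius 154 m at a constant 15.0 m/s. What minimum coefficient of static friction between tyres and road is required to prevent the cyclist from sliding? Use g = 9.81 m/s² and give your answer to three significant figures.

0.149

Friction provides the centripetal force: μ_s m g = m v²/r, so μ_s = v²/(g r) = (15.00)²/(9.81 × 154) = 225.0/1511 = 0.1489.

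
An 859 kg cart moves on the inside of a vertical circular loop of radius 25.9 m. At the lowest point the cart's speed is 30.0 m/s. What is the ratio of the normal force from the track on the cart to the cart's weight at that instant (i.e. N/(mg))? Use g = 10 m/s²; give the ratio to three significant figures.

4.47

At the bottom, N − mg = mv²/r, so N = m(v²/r + g) and N/(mg) = v²/(rg) + 1 = (30.0)²/(25.9 × 10.0) + 1 = 3.475 + 1 = 4.475.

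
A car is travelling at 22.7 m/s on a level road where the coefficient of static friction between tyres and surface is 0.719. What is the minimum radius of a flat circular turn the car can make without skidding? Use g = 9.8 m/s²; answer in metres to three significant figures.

At the limit, μ_s m g = m v²/r, so r_min = v²/(μ_s g) = (22.7)²/(0.719 × 9.8) = 515.3/7.046 = 73.13 m.

73.1 m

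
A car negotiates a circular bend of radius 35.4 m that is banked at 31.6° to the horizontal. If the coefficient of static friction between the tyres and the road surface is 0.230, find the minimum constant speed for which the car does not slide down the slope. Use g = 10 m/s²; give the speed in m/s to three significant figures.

10.9 m/s

At the minimum speed, friction acts up the slope at its limiting value f = μN. Radially (horizontal, toward centre): N sinθ − μN cosθ = mv²/r. Vertically: N cosθ + μN sinθ = mg.
Dividing: v² = r g (sinθ − μcosθ)/(cosθ + μsinθ).
sinθ − μcosθ = 0.5240 − 0.230×0.8517 = 0.3281; cosθ + μsinθ = 0.8517 + 0.230×0.5240 = 0.9722.
v² = 35.4 × 10.0 × 0.3281/0.9722 = 119.5 m²/s², so v = 10.93 m/s.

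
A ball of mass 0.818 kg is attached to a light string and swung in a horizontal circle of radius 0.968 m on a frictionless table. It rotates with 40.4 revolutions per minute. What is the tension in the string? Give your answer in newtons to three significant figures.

14.2 N

ω = 40.4 rev/min × 2π/60 = 4.231 rad/s, so v = ωr = 4.231 × 0.968 = 4.095 m/s.
The tension is the only horizontal force, so it supplies the full centripetal force: T = m v²/r = 0.818 × (4.095)²/0.968 = 0.818 × 16.77/0.968 = 14.17 N.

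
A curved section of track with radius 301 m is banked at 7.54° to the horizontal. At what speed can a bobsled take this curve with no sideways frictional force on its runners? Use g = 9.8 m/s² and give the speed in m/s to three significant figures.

19.8 m/s

On a frictionless banked curve, N sinθ = mv²/r and N cosθ = mg, so tanθ = v²/(rg).
v = √(r g tanθ) = √(301 × 9.8 × tan 7.54°) = √(301 × 9.8 × 0.1324) = √390.4 = 19.76 m/s.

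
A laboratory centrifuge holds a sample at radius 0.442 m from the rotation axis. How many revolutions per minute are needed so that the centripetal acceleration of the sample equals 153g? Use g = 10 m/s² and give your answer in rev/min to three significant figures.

562 rev/min

Require ω²r = 153g, so ω = √(153 × 10.0/0.442) = 58.83 rad/s.
In rev/min: ω × 60/(2π) = 58.83 × 60/(2π) = 561.8 rev/min.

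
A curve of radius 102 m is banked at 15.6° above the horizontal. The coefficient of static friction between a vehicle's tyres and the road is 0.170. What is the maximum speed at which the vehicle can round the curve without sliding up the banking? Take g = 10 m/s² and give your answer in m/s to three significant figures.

21.9 m/s

At the maximum speed, friction acts down the slope at its limiting value f = μN. Radially (horizontal, toward centre): N sinθ + μN cosθ = mv²/r. Vertically: N cosθ − μN sinθ = mg.
Dividing: v² = r g (sinθ + μcosθ)/(cosθ − μsinθ).
sinθ + μcosθ = 0.2689 + 0.170×0.9632 = 0.4327; cosθ − μsinθ = 0.9632 − 0.170×0.2689 = 0.9174.
v² = 102 × 10.0 × 0.4327/0.9174 = 481.0 m²/s², so v = 21.93 m/s.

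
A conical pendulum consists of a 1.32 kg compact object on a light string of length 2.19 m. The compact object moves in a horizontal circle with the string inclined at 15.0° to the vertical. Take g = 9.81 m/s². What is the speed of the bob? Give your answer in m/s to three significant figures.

The radius of the circle is r = L sinθ = 2.19 × sin 15.0° = 0.5668 m.
Horizontally T sinθ = mv²/r and vertically T cosθ = mg, so tanθ = v²/(rg).
v = √(r g tanθ) = √(0.5668 × 9.81 × 0.2679) = √1.490 = 1.221 m/s.

1.22 m/s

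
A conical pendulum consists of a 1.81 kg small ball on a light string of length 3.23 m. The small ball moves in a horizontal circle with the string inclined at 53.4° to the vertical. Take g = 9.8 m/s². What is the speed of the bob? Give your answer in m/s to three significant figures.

The radius of the circle is r = L sinθ = 3.23 × sin 53.4° = 2.593 m.
Horizontally T sinθ = mv²/r and vertically T cosθ = mg, so tanθ = v²/(rg).
v = √(r g tanθ) = √(2.593 × 9.8 × 1.347) = √34.22 = 5.850 m/s.

5.85 m/s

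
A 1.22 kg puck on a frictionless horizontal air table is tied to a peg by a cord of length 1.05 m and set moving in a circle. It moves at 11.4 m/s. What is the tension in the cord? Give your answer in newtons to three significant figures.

The tension is the only horizontal force, so it supplies the full centripetal force: T = m v²/r = 1.22 × (11.40)²/1.05 = 1.22 × 130.0/1.05 = 151.0 N.

151 N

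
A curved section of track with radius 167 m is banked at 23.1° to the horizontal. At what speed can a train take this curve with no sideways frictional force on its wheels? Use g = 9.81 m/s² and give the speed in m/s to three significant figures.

On a frictionless banked curve, N sinθ = mv²/r and N cosθ = mg, so tanθ = v²/(rg).
v = √(r g tanθ) = √(167 × 9.81 × tan 23.1°) = √(167 × 9.81 × 0.4265) = √698.8 = 26.43 m/s.

26.4 m/s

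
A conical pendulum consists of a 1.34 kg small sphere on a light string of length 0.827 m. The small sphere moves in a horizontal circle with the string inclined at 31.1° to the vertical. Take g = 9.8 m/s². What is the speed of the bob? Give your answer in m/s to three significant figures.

The radius of the circle is r = L sinθ = 0.827 × sin 31.1° = 0.4272 m.
Horizontally T sinθ = mv²/r and vertically T cosθ = mg, so tanθ = v²/(rg).
v = √(r g tanθ) = √(0.4272 × 9.8 × 0.6032) = √2.525 = 1.589 m/s.

1.59 m/s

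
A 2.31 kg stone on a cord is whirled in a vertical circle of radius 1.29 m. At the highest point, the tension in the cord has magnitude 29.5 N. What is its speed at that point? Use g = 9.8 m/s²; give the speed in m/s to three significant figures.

5.40 m/s

At the top, T + mg = mv²/r, so v = √(r(T/m + g)) = √(1.29 × (29.5/2.31 + 9.8)) = √(1.29 × 22.57) = √29.12 = 5.396 m/s.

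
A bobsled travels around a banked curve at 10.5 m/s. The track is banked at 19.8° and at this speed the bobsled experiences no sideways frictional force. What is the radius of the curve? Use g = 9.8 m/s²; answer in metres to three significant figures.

Frictionless banking: tanθ = v²/(rg), so r = v²/(g tanθ).
r = (10.5)²/(9.8 × tan 19.8°) = 110.2/(9.8 × 0.3600) = 110.2/3.528 = 31.25 m.

31.2 m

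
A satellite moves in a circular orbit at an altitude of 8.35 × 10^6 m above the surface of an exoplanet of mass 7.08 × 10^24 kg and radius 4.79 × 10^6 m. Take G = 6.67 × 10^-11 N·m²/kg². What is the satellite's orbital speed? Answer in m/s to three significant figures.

5990 m/s

Orbital radius r = R + h = 4.79 × 10^6 + 8.35 × 10^6 = 1.314 × 10^7 m.
Gravity supplies the centripetal force: G M m / r² = m v² / r, so v = √(GM/r).
v = √(6.67 × 10^-11 × 7.08 × 10^24 / 1.314 × 10^7) = √(3.594 × 10^7) = 5995 m/s.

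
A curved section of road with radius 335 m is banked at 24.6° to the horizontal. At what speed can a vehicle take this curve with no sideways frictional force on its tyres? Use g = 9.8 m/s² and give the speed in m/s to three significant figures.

38.8 m/s

On a frictionless banked curve, N sinθ = mv²/r and N cosθ = mg, so tanθ = v²/(rg).
v = √(r g tanθ) = √(335 × 9.8 × tan 24.6°) = √(335 × 9.8 × 0.4578) = √1503 = 38.77 m/s.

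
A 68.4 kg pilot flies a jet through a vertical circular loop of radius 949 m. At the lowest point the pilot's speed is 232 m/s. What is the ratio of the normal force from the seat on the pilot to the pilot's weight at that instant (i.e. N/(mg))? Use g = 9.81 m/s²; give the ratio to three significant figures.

6.78

At the bottom, N − mg = mv²/r, so N = m(v²/r + g) and N/(mg) = v²/(rg) + 1 = (232)²/(949 × 9.81) + 1 = 5.782 + 1 = 6.782.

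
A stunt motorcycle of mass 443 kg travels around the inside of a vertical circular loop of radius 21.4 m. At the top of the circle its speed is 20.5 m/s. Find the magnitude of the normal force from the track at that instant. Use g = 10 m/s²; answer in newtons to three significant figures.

At the top, both N and the weight mg point inward (toward the centre), so N + mg = mv²/r.
N = m(v²/r − g) = 443 × ((20.5)²/21.4 − 10.0) = 443 × (19.64 − 10.0) = 443 × 9.638 = 4270 N.

4270 N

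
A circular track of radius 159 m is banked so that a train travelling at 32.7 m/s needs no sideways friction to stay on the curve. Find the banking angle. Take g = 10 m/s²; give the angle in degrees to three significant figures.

For a frictionless banked turn: horizontally N sinθ = mv²/r and vertically N cosθ = mg.
Dividing: tanθ = v²/(r g) = (32.7)²/(159 × 10.0) = 1069/1590 = 0.6725.
θ = arctan(0.6725) = 33.92°.

33.9°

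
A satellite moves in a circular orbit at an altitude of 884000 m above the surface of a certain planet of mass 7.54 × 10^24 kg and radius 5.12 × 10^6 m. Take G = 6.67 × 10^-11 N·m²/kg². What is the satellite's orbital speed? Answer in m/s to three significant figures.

Orbital radius r = R + h = 5.12 × 10^6 + 884000 = 6.004 × 10^6 m.
Gravity supplies the centripetal force: G M m / r² = m v² / r, so v = √(GM/r).
v = √(6.67 × 10^-11 × 7.54 × 10^24 / 6.004 × 10^6) = √(8.376 × 10^7) = 9152 m/s.

9150 m/s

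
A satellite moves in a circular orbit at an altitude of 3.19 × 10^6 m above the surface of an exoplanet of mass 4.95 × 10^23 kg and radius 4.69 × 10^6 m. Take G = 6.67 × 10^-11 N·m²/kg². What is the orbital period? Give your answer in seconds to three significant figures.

24200 s

r = R + h = 4.69 × 10^6 + 3.19 × 10^6 = 7.880 × 10^6 m. Gravity provides the centripetal force: G M m / r² = m v² / r ⇒ v = √(GM/r) = 2047 m/s.
T = 2πr/v = 2π × 7.880 × 10^6 / 2047 = 24190 s.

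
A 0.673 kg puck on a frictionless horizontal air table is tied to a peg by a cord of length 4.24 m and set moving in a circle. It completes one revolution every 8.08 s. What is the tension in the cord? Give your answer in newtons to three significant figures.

1.73 N

v = 2πr/T = 2π × 4.24/8.08 = 3.297 m/s.
The tension is the only horizontal force, so it supplies the full centripetal force: T = m v²/r = 0.673 × (3.297)²/4.24 = 0.673 × 10.87/4.24 = 1.726 N.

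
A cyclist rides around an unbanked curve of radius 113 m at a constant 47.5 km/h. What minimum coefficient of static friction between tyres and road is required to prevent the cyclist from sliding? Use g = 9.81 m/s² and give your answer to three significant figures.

0.157

v = 47.5/3.6 = 13.19 m/s.
Friction provides the centripetal force: μ_s m g = m v²/r, so μ_s = v²/(g r) = (13.19)²/(9.81 × 113) = 174.1/1109 = 0.1570.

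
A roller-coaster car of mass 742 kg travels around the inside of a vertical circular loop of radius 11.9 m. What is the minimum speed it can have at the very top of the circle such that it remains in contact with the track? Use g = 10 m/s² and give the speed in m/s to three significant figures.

At the top, both weight mg and N point toward the centre: N + mg = mv²/r.
At minimum speed N → 0, so mg = mv_min²/r ⇒ v_min = √(g r) = √(10.0 × 11.9) = 10.91 m/s.

10.9 m/s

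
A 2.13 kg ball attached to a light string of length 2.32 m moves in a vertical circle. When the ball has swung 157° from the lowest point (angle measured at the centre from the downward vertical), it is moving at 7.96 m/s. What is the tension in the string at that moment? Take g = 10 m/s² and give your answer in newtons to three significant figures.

Take the radial direction toward the centre of the circle as positive. The component of the weight along the string toward the centre is −mg cos φ (φ measured from the bottom), so Newton's second law along the string gives T − mg cos φ = m v²/r.
cos 157° = -0.9205, so T = m(v²/r + g cos φ) = 2.13 × ((7.96)²/2.32 + 10.0 × -0.9205) = 2.13 × (27.31 + (-9.205)) = 2.13 × 18.11 = 38.57 N.

38.6 N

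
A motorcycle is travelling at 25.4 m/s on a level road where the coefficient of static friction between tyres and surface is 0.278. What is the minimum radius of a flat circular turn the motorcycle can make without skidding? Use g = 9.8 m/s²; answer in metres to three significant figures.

At the limit, μ_s m g = m v²/r, so r_min = v²/(μ_s g) = (25.4)²/(0.278 × 9.8) = 645.2/2.724 = 236.8 m.

237 m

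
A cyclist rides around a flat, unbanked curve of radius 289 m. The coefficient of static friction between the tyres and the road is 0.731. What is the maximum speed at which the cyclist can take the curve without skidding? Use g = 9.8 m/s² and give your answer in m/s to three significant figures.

45.5 m/s

Friction provides the centripetal force on a flat curve. At maximum speed it is at its limiting value: μ_s m g = m v²/r.
Mass cancels: v_max = √(μ_s g r) = √(0.731 × 9.8 × 289) = √2070 = 45.50 m/s.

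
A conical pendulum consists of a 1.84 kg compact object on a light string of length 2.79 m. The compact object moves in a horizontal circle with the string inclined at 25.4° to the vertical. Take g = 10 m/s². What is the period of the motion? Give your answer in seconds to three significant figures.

3.15 s

r = L sinθ = 1.197 m. From T sinθ = mω²r and T cosθ = mg: tanθ = ω²r/g, so ω² = g tanθ / r = g/(L cosθ).
ω = √(g/(L cosθ)) = √(10.0/(2.79 × 0.9033)) = √3.968 = 1.992 rad/s.
Period = 2π/ω = 3.154 s.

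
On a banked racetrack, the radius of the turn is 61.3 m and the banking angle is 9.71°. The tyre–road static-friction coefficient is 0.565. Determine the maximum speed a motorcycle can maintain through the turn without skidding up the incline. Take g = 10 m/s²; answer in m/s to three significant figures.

At the maximum speed, friction acts down the slope at its limiting value f = μN. Radially (horizontal, toward centre): N sinθ + μN cosθ = mv²/r. Vertically: N cosθ − μN sinθ = mg.
Dividing: v² = r g (sinθ + μcosθ)/(cosθ − μsinθ).
sinθ + μcosθ = 0.1687 + 0.565×0.9857 = 0.7256; cosθ − μsinθ = 0.9857 − 0.565×0.1687 = 0.8904.
v² = 61.3 × 10.0 × 0.7256/0.8904 = 499.5 m²/s², so v = 22.35 m/s.

22.4 m/s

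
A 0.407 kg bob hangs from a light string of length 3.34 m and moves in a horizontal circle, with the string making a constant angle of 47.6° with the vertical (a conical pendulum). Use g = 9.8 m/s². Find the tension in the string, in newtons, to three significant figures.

5.92 N

Vertically the bob has no acceleration, so T cosθ = mg.
T = mg/cosθ = 0.407 × 9.8 / cos 47.6° = 3.989/0.6743 = 5.915 N.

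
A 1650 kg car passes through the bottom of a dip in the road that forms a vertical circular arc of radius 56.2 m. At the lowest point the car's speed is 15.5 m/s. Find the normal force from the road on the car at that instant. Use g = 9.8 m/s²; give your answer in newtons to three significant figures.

23200 N

At the lowest point, N points up (toward the centre) and the weight mg points down (away from the centre), so the net inward force is N − mg = mv²/r.
N = m(v²/r + g) = 1650 × ((15.5)²/56.2 + 9.8) = 1650 × (4.275 + 9.8) = 1650 × 14.07 = 23220 N.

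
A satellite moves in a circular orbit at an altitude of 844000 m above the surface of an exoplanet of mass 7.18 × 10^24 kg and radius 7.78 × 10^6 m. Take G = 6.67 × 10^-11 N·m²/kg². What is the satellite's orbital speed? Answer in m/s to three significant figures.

7450 m/s

Orbital radius r = R + h = 7.78 × 10^6 + 844000 = 8.624 × 10^6 m.
Gravity supplies the centripetal force: G M m / r² = m v² / r, so v = √(GM/r).
v = √(6.67 × 10^-11 × 7.18 × 10^24 / 8.624 × 10^6) = √(5.553 × 10^7) = 7452 m/s.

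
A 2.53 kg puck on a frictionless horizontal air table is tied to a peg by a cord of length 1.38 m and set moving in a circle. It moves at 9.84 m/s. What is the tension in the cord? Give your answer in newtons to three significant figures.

178 N

The tension is the only horizontal force, so it supplies the full centripetal force: T = m v²/r = 2.53 × (9.840)²/1.38 = 2.53 × 96.83/1.38 = 177.5 N.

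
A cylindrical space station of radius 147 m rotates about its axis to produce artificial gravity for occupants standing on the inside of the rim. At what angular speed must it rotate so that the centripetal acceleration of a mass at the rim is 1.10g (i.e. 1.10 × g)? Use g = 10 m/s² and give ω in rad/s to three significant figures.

Centripetal acceleration a_c = ω²r. Setting ω²r = 1.10g:
ω = √(1.10g / r) = √(1.10 × 10.0 / 147) = √0.07483 = 0.2736 rad/s.

0.274 rad/s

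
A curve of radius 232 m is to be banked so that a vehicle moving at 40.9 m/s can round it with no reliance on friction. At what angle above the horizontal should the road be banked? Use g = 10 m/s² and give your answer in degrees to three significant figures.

For a frictionless banked turn: horizontally N sinθ = mv²/r and vertically N cosθ = mg.
Dividing: tanθ = v²/(r g) = (40.9)²/(232 × 10.0) = 1673/2320 = 0.7210.
θ = arctan(0.7210) = 35.79°.

35.8°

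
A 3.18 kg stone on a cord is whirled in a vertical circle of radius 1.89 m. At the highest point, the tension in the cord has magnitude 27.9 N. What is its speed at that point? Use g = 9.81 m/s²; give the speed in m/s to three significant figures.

5.93 m/s

At the top, T + mg = mv²/r, so v = √(r(T/m + g)) = √(1.89 × (27.9/3.18 + 9.81)) = √(1.89 × 18.58) = √35.12 = 5.926 m/s.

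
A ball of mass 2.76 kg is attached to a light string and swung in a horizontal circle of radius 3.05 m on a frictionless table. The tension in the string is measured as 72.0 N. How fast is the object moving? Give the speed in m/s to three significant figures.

T = m v²/r ⇒ v = √(T r / m) = √(72.0 × 3.05 / 2.76) = √79.57 = 8.920 m/s.

8.92 m/s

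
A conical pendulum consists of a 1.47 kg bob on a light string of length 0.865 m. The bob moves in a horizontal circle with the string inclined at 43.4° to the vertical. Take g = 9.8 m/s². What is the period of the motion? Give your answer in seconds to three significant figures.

1.59 s

r = L sinθ = 0.5943 m. From T sinθ = mω²r and T cosθ = mg: tanθ = ω²r/g, so ω² = g tanθ / r = g/(L cosθ).
ω = √(g/(L cosθ)) = √(9.8/(0.865 × 0.7266)) = √15.59 = 3.949 rad/s.
Period = 2π/ω = 1.591 s.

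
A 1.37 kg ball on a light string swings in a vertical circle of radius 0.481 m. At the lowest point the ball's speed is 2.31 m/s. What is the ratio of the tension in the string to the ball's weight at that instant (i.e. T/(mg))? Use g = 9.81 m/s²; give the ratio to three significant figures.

2.13

At the bottom, T − mg = mv²/r, so T = m(v²/r + g) and T/(mg) = v²/(rg) + 1 = (2.31)²/(0.481 × 9.81) + 1 = 1.131 + 1 = 2.131.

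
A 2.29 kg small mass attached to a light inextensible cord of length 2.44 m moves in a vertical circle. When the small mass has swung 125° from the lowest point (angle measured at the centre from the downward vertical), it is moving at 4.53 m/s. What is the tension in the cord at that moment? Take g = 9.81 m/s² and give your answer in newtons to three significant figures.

6.37 N

Take the radial direction toward the centre of the circle as positive. The component of the weight along the string toward the centre is −mg cos φ (φ measured from the bottom), so Newton's second law along the string gives T − mg cos φ = m v²/r.
cos 125° = -0.5736, so T = m(v²/r + g cos φ) = 2.29 × ((4.53)²/2.44 + 9.81 × -0.5736) = 2.29 × (8.410 + (-5.627)) = 2.29 × 2.783 = 6.374 N.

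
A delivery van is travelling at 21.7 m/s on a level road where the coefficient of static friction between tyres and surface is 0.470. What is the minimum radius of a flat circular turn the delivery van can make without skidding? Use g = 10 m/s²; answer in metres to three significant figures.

100 m

At the limit, μ_s m g = m v²/r, so r_min = v²/(μ_s g) = (21.7)²/(0.470 × 10.0) = 470.9/4.700 = 100.2 m.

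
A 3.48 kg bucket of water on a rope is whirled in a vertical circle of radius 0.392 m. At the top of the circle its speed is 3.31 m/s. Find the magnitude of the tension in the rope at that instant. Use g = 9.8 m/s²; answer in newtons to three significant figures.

At the top, both T and the weight mg point inward (toward the centre), so T + mg = mv²/r.
T = m(v²/r − g) = 3.48 × ((3.31)²/0.392 − 9.8) = 3.48 × (27.95 − 9.8) = 3.48 × 18.15 = 63.16 N.

63.2 N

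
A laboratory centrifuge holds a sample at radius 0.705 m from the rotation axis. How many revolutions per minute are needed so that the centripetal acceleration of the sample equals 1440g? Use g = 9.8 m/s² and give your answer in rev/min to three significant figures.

1350 rev/min

Require ω²r = 1440g, so ω = √(1440 × 9.8/0.705) = 141.5 rad/s.
In rev/min: ω × 60/(2π) = 141.5 × 60/(2π) = 1351 rev/min.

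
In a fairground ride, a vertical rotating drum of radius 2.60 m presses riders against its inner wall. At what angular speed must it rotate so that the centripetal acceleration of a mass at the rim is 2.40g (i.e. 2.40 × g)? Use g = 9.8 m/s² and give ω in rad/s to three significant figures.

3.01 rad/s

Centripetal acceleration a_c = ω²r. Setting ω²r = 2.40g:
ω = √(2.40g / r) = √(2.40 × 9.8 / 2.60) = √9.046 = 3.008 rad/s.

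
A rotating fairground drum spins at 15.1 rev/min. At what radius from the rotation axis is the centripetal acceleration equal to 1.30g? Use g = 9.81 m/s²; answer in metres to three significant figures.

ω = 15.1 rev/min × 2π/60 = 1.581 rad/s.
a_c = ω²r = 1.30g ⇒ r = 1.30 × 9.81 / (1.581)² = 12.75/2.500 = 5.100 m.

5.10 m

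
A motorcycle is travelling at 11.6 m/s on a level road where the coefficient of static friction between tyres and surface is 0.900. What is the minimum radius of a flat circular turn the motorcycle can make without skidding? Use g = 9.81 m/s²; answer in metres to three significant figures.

15.2 m

At the limit, μ_s m g = m v²/r, so r_min = v²/(μ_s g) = (11.6)²/(0.900 × 9.81) = 134.6/8.829 = 15.24 m.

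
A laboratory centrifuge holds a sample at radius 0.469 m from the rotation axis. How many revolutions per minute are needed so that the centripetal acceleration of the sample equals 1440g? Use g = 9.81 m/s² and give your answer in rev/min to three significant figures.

1660 rev/min

Require ω²r = 1440g, so ω = √(1440 × 9.81/0.469) = 173.6 rad/s.
In rev/min: ω × 60/(2π) = 173.6 × 60/(2π) = 1657 rev/min.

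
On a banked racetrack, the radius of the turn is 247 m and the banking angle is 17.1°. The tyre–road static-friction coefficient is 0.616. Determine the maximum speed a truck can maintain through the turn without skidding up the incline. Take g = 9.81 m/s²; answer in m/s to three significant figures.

52.5 m/s

At the maximum speed, friction acts down the slope at its limiting value f = μN. Radially (horizontal, toward centre): N sinθ + μN cosθ = mv²/r. Vertically: N cosθ − μN sinθ = mg.
Dividing: v² = r g (sinθ + μcosθ)/(cosθ − μsinθ).
sinθ + μcosθ = 0.2940 + 0.616×0.9558 = 0.8828; cosθ − μsinθ = 0.9558 − 0.616×0.2940 = 0.7747.
v² = 247 × 9.81 × 0.8828/0.7747 = 2761 m²/s², so v = 52.55 m/s.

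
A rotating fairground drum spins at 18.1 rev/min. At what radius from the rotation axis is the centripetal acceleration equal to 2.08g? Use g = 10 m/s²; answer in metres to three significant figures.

5.79 m

ω = 18.1 rev/min × 2π/60 = 1.895 rad/s.
a_c = ω²r = 2.08g ⇒ r = 2.08 × 10.0 / (1.895)² = 20.80/3.593 = 5.790 m.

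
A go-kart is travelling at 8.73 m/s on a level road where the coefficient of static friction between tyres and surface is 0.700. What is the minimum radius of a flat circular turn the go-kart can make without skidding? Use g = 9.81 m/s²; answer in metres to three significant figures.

11.1 m

At the limit, μ_s m g = m v²/r, so r_min = v²/(μ_s g) = (8.73)²/(0.700 × 9.81) = 76.21/6.867 = 11.10 m.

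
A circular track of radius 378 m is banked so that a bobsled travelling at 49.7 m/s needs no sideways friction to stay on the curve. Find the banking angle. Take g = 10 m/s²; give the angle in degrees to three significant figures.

For a frictionless banked turn: horizontally N sinθ = mv²/r and vertically N cosθ = mg.
Dividing: tanθ = v²/(r g) = (49.7)²/(378 × 10.0) = 2470/3780 = 0.6535.
θ = arctan(0.6535) = 33.16°.

33.2°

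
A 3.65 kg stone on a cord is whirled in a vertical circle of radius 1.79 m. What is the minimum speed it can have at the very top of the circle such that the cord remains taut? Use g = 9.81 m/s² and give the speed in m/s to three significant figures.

4.19 m/s

At the top, both weight mg and T point toward the centre: T + mg = mv²/r.
At minimum speed T → 0, so mg = mv_min²/r ⇒ v_min = √(g r) = √(9.81 × 1.79) = 4.190 m/s.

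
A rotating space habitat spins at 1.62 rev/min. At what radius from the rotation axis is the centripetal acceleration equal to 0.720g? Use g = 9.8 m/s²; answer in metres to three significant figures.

245 m

ω = 1.62 rev/min × 2π/60 = 0.1696 rad/s.
a_c = ω²r = 0.720g ⇒ r = 0.720 × 9.8 / (0.1696)² = 7.056/0.02878 = 245.2 m.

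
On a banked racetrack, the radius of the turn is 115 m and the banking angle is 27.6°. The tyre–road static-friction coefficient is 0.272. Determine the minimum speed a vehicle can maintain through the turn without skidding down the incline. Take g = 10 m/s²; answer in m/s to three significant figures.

At the minimum speed, friction acts up the slope at its limiting value f = μN. Radially (horizontal, toward centre): N sinθ − μN cosθ = mv²/r. Vertically: N cosθ + μN sinθ = mg.
Dividing: v² = r g (sinθ − μcosθ)/(cosθ + μsinθ).
sinθ − μcosθ = 0.4633 − 0.272×0.8862 = 0.2222; cosθ + μsinθ = 0.8862 + 0.272×0.4633 = 1.012.
v² = 115 × 10.0 × 0.2222/1.012 = 252.5 m²/s², so v = 15.89 m/s.

15.9 m/s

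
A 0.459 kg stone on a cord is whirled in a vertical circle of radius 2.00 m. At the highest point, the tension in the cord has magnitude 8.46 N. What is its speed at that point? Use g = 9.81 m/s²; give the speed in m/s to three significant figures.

At the top, T + mg = mv²/r, so v = √(r(T/m + g)) = √(2.00 × (8.46/0.459 + 9.81)) = √(2.00 × 28.24) = √56.48 = 7.516 m/s.

7.52 m/s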